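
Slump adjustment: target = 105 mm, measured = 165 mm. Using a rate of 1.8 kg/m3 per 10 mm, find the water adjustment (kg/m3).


Difference = 105 - 165 = -60 mm
Water adjustment = -60 * 1.8 / 10 = -10.8 kg/m3

-10.8


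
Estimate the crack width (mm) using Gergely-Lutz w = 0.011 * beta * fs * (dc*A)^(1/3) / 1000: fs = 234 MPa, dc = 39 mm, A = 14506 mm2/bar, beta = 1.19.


w = 0.011 * beta * fs * (dc * A)^(1/3) / 1000
= 0.011 * 1.19 * 234 * (39 * 14506)^(1/3) / 1000
= 0.253 mm

0.253


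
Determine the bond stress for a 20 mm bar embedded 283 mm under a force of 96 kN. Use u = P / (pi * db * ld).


u = P / (pi * db * ld)
= 96 * 1000 / (pi * 20 * 283)
= 5.399 MPa

5.399


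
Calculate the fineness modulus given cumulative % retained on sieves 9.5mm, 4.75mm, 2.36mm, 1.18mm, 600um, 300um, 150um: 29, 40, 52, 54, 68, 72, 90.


FM = sum(cumulative % retained) / 100
= 405 / 100
= 4.05

4.05


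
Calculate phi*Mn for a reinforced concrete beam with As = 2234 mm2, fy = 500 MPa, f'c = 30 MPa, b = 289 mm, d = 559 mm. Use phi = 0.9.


a = As * fy / (0.85 * f'c * b)
= 2234 * 500 / (0.85 * 30 * 289)
= 151.5707 mm
Mn = As * fy * (d - a/2) / 10^6
= 539.7508 kN-m
phi*Mn = 0.9 * 539.7508 = 485.78 kN-m

485.78


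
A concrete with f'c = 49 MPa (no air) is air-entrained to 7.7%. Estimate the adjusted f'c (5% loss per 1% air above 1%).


Strength loss = (7.7 - 1) * 5 = 33.5%
f'c = 49 * (1 - 33.5/100)
= 32.59 MPa

32.59


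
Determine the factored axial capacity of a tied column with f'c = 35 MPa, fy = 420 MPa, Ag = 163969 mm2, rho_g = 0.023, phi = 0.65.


Ast = rho * Ag = 0.023 * 163969 = 3771.287 mm2
phi*Pn = 0.65 * 0.80 * (0.85 * 35 * (163969 - 3771.287) + 420 * 3771.287) / 1000
= 3301.91 kN

3301.91


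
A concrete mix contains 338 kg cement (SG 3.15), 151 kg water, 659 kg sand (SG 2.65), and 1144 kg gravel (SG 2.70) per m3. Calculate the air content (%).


Vol cement = 338 / (3.15 * 1000) = 0.107302 m3
Vol water = 151 / 1000 = 0.151 m3
Vol sand = 659 / (2.65 * 1000) = 0.248679 m3
Vol gravel = 1144 / (2.70 * 1000) = 0.423704 m3
Total solid + water volume = 0.930685 m3
Air = (1 - 0.930685) * 100 = 6.93%

6.93


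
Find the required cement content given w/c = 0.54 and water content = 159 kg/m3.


Cement = water / (w/c)
= 159 / 0.54
= 294.4 kg/m3

294.4


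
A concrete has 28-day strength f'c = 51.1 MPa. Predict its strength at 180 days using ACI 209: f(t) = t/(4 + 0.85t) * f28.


f(180) = 180 / (4 + 0.85 * 180) * 51.1
= 180 / 157.0 * 51.1
= 58.59 MPa

58.59


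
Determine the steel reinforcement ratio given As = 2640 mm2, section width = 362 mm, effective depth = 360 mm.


rho = As / (b * d)
= 2640 / (362 * 360)
= 0.0203

0.0203


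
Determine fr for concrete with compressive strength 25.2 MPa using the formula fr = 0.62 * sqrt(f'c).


fr = 0.62 * sqrt(25.2)
= 3.112 MPa

3.112


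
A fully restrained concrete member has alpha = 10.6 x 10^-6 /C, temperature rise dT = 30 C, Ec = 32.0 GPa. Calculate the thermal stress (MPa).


sigma = alpha * dT * Ec
= 10.6e-6 * 30 * 32.0 * 1000
= 10.176 MPa

10.176


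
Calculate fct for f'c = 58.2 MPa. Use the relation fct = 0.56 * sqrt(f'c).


fct = 0.56 * sqrt(58.2)
= 0.56 * 7.629
= 4.272 MPa

4.272


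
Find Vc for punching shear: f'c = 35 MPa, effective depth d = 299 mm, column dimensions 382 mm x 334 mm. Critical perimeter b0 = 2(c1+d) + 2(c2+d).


b0 = 2*(382 + 299) + 2*(334 + 299) = 2628 mm
Vc = 0.33 * sqrt(35) * 2628 * 299 / 1000
= 1534.07 kN

1534.07


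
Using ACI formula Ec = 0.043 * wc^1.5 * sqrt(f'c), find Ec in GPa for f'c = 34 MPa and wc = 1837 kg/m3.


Ec = 0.043 * 1837^1.5 * sqrt(34) / 1000
= 19.74 GPa

19.74


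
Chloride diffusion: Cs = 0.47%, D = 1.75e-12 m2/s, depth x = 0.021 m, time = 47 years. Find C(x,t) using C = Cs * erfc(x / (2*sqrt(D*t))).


t_seconds = 47 * 365.25 * 24 * 3600 = 1483207200.0 s
arg = 0.021 / (2 * sqrt(1.75e-12 * 1483207200.0))
= 0.2061
erfc(0.2061) = 0.7707
C = 0.47 * 0.7707 = 0.3622%

0.3622


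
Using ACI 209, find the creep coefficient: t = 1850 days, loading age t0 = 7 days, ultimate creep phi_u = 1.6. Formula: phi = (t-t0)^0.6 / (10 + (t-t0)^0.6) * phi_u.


dt = 1850 - 7 = 1843
phi = 1843^0.6 / (10 + 1843^0.6) * 1.6
= 1.442

1.442


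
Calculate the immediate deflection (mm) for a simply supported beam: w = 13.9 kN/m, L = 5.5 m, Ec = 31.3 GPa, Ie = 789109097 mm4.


Convert: L = 5.5 m = 5500 mm, Ec = 31.3 GPa = 31300 MPa
delta = 5 * 13.9 * 5500^4 / (384 * 31300 * 789109097)
= 6.71 mm

6.71


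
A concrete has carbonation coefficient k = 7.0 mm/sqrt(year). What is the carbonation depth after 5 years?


depth = k * sqrt(t)
= 7.0 * sqrt(5)
= 15.65 mm

15.65


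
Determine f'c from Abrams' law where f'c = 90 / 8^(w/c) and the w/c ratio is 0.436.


f'c = 90 / 8^0.436
= 90 / 2.476
= 36.35 MPa

36.35


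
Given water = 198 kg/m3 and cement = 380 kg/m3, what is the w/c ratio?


w/c = water / cement
w/c = 198 / 380 = 0.521

0.521


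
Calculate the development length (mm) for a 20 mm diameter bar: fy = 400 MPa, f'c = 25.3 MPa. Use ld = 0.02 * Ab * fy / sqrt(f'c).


Ab = pi * 20^2 / 4 = 314.159 mm2
ld = 0.02 * 314.159 * 400 / sqrt(25.3)
= 499.7 mm

499.7


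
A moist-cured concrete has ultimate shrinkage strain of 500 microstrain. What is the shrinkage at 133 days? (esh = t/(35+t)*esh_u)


esh(133) = 133 / (35 + 133) * 500
= 133 / 168 * 500
= 395.8 microstrain

395.8


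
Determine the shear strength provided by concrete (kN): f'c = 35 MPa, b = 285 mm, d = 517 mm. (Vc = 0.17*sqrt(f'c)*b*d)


Vc = 0.17 * sqrt(35) * 285 * 517 / 1000
= 148.19 kN

148.19


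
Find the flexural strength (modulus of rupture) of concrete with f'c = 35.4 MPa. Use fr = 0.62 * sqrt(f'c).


fr = 0.62 * sqrt(35.4)
= 3.689 MPa

3.689


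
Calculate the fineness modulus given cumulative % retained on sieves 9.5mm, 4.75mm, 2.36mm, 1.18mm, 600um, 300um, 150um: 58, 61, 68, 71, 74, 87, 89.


FM = sum(cumulative % retained) / 100
= 508 / 100
= 5.08

5.08


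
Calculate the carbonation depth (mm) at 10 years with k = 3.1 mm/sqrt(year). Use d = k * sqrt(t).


depth = k * sqrt(t)
= 3.1 * sqrt(10)
= 9.8 mm

9.8


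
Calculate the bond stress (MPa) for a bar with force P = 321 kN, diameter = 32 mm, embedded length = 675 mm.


u = P / (pi * db * ld)
= 321 * 1000 / (pi * 32 * 675)
= 4.73 MPa

4.73


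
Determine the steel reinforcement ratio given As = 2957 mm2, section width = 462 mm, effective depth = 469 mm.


rho = As / (b * d)
= 2957 / (462 * 469)
= 0.0136

0.0136


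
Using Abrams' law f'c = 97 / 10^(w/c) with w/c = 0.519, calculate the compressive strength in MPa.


f'c = 97 / 10^0.519
= 97 / 3.304
= 29.36 MPa

29.36


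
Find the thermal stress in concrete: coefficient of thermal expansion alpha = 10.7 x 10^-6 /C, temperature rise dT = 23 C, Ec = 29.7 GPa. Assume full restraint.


sigma = alpha * dT * Ec
= 10.7e-6 * 23 * 29.7 * 1000
= 7.309 MPa

7.309


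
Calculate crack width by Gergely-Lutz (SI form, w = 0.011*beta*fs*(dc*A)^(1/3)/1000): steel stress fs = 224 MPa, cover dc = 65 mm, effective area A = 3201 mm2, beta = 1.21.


w = 0.011 * beta * fs * (dc * A)^(1/3) / 1000
= 0.011 * 1.21 * 224 * (65 * 3201)^(1/3) / 1000
= 0.177 mm

0.177


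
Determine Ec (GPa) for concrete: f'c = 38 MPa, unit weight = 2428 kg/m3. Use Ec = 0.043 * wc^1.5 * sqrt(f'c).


Ec = 0.043 * 2428^1.5 * sqrt(38) / 1000
= 31.71 GPa

31.71


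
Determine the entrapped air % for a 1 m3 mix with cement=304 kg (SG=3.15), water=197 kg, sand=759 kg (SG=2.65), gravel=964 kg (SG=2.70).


Vol cement = 304 / (3.15 * 1000) = 0.096508 m3
Vol water = 197 / 1000 = 0.197 m3
Vol sand = 759 / (2.65 * 1000) = 0.286415 m3
Vol gravel = 964 / (2.70 * 1000) = 0.357037 m3
Total solid + water volume = 0.93696 m3
Air = (1 - 0.93696) * 100 = 6.3%

6.3


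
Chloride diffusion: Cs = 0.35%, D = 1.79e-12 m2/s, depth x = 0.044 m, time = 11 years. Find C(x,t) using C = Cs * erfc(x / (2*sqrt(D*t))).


t_seconds = 11 * 365.25 * 24 * 3600 = 347133600.0 s
arg = 0.044 / (2 * sqrt(1.79e-12 * 347133600.0))
= 0.8826
erfc(0.8826) = 0.212
C = 0.35 * 0.212 = 0.0742%

0.0742


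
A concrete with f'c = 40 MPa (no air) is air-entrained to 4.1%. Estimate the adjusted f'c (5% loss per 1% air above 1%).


Strength loss = (4.1 - 1) * 5 = 15.5%
f'c = 40 * (1 - 15.5/100)
= 33.8 MPa

33.8


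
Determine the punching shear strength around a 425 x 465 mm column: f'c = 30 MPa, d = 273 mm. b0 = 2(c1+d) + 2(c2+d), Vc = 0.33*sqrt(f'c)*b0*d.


b0 = 2*(425 + 273) + 2*(465 + 273) = 2872 mm
Vc = 0.33 * sqrt(30) * 2872 * 273 / 1000
= 1417.17 kN

1417.17


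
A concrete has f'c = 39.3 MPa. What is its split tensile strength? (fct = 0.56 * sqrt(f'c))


fct = 0.56 * sqrt(39.3)
= 0.56 * 6.269
= 3.511 MPa

3.511


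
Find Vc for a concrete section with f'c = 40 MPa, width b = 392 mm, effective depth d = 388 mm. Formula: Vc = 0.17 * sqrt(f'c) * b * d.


Vc = 0.17 * sqrt(40) * 392 * 388 / 1000
= 163.53 kN

163.53


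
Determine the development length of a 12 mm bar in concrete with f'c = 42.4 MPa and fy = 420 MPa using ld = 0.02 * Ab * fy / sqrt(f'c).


Ab = pi * 12^2 / 4 = 113.097 mm2
ld = 0.02 * 113.097 * 420 / sqrt(42.4)
= 145.9 mm

145.9


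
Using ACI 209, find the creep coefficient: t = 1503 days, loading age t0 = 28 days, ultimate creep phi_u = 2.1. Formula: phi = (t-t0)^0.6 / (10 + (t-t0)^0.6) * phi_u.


dt = 1503 - 28 = 1475
phi = 1475^0.6 / (10 + 1475^0.6) * 2.1
= 1.866

1.866


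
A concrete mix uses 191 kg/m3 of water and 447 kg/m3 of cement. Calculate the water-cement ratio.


w/c = water / cement
w/c = 191 / 447 = 0.427

0.427


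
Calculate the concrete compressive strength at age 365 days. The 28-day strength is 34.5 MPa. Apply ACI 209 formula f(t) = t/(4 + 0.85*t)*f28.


f(365) = 365 / (4 + 0.85 * 365) * 34.5
= 365 / 314.25 * 34.5
= 40.07 MPa

40.07


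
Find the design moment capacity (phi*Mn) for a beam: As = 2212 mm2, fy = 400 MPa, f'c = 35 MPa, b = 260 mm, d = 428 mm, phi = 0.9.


a = As * fy / (0.85 * f'c * b)
= 2212 * 400 / (0.85 * 35 * 260)
= 114.3891 mm
Mn = As * fy * (d - a/2) / 10^6
= 328.0886 kN-m
phi*Mn = 0.9 * 328.0886 = 295.28 kN-m

295.28


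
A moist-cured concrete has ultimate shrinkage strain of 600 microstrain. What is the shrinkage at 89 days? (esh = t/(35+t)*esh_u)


esh(89) = 89 / (35 + 89) * 600
= 89 / 124 * 600
= 430.6 microstrain

430.6


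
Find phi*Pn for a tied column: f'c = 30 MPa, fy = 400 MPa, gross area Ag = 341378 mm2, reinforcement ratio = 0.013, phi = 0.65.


Ast = rho * Ag = 0.013 * 341378 = 4437.914 mm2
phi*Pn = 0.65 * 0.80 * (0.85 * 30 * (341378 - 4437.914) + 400 * 4437.914) / 1000
= 5390.91 kN

5390.91


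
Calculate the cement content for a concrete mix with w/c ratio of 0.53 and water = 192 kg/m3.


Cement = water / (w/c)
= 192 / 0.53
= 362.3 kg/m3

362.3


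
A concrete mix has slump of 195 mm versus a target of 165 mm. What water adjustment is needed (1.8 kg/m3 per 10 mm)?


Difference = 165 - 195 = -30 mm
Water adjustment = -30 * 1.8 / 10 = -5.4 kg/m3

-5.4


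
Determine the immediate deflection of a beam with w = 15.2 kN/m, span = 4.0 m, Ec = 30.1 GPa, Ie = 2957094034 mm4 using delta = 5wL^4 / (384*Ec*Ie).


Convert: L = 4.0 m = 4000 mm, Ec = 30.1 GPa = 30100 MPa
delta = 5 * 15.2 * 4000^4 / (384 * 30100 * 2957094034)
= 0.57 mm

0.57


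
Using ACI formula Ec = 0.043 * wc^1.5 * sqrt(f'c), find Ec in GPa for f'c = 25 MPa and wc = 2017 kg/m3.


Ec = 0.043 * 2017^1.5 * sqrt(25) / 1000
= 19.48 GPa

19.48


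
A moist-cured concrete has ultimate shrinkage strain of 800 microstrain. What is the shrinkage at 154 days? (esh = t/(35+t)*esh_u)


esh(154) = 154 / (35 + 154) * 800
= 154 / 189 * 800
= 651.9 microstrain

651.9


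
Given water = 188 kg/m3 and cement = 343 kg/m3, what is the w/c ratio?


w/c = water / cement
w/c = 188 / 343 = 0.548

0.548


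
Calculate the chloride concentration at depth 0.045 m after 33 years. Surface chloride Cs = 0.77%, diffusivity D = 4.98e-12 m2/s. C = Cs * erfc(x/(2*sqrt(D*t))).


t_seconds = 33 * 365.25 * 24 * 3600 = 1041400800.0 s
arg = 0.045 / (2 * sqrt(4.98e-12 * 1041400800.0))
= 0.3124
erfc(0.3124) = 0.6586
C = 0.77 * 0.6586 = 0.5071%

0.5071


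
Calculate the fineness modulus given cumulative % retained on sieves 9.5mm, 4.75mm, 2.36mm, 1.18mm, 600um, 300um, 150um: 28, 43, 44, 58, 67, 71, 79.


FM = sum(cumulative % retained) / 100
= 390 / 100
= 3.9

3.9


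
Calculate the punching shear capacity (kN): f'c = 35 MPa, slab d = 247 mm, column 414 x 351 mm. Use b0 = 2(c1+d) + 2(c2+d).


b0 = 2*(414 + 247) + 2*(351 + 247) = 2518 mm
Vc = 0.33 * sqrt(35) * 2518 * 247 / 1000
= 1214.23 kN

1214.23


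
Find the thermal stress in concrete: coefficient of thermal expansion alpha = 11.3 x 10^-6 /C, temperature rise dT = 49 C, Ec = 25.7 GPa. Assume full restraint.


sigma = alpha * dT * Ec
= 11.3e-6 * 49 * 25.7 * 1000
= 14.23 MPa

14.23


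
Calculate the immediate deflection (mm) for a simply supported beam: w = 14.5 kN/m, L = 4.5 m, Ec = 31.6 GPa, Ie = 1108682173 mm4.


Convert: L = 4.5 m = 4500 mm, Ec = 31.6 GPa = 31600 MPa
delta = 5 * 14.5 * 4500^4 / (384 * 31600 * 1108682173)
= 2.21 mm

2.21


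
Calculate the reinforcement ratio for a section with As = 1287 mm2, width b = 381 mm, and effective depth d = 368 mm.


rho = As / (b * d)
= 1287 / (381 * 368)
= 0.0092

0.0092


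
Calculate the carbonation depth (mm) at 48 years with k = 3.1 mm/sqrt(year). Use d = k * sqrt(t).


depth = k * sqrt(t)
= 3.1 * sqrt(48)
= 21.48 mm

21.48


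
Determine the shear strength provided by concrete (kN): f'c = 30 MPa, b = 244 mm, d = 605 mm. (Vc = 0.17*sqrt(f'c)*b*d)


Vc = 0.17 * sqrt(30) * 244 * 605 / 1000
= 137.45 kN

137.45


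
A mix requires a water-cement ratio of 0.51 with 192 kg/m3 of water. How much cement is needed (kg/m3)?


Cement = water / (w/c)
= 192 / 0.51
= 376.5 kg/m3

376.5


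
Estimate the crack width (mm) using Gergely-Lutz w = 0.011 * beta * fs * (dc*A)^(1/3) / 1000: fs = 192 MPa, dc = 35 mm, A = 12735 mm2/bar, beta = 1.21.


w = 0.011 * beta * fs * (dc * A)^(1/3) / 1000
= 0.011 * 1.21 * 192 * (35 * 12735)^(1/3) / 1000
= 0.195 mm

0.195


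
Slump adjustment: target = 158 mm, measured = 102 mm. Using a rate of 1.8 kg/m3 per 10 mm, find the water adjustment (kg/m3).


Difference = 158 - 102 = 56 mm
Water adjustment = 56 * 1.8 / 10 = 10.1 kg/m3

10.1


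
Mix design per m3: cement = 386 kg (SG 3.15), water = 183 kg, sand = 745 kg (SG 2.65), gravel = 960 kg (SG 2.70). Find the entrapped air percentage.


Vol cement = 386 / (3.15 * 1000) = 0.12254 m3
Vol water = 183 / 1000 = 0.183 m3
Vol sand = 745 / (2.65 * 1000) = 0.281132 m3
Vol gravel = 960 / (2.70 * 1000) = 0.355556 m3
Total solid + water volume = 0.942227 m3
Air = (1 - 0.942227) * 100 = 5.78%

5.78


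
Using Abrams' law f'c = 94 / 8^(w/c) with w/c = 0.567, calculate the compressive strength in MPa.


f'c = 94 / 8^0.567
= 94 / 3.251
= 28.91 MPa

28.91


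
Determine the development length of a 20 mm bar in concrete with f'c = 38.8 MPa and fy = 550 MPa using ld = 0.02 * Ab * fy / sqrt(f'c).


Ab = pi * 20^2 / 4 = 314.159 mm2
ld = 0.02 * 314.159 * 550 / sqrt(38.8)
= 554.8 mm

554.8


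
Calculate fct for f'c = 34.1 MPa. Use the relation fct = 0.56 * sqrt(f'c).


fct = 0.56 * sqrt(34.1)
= 0.56 * 5.84
= 3.27 MPa

3.27


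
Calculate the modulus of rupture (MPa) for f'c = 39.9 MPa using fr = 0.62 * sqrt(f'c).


fr = 0.62 * sqrt(39.9)
= 3.916 MPa

3.916


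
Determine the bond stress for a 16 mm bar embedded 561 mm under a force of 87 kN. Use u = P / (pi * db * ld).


u = P / (pi * db * ld)
= 87 * 1000 / (pi * 16 * 561)
= 3.085 MPa

3.085


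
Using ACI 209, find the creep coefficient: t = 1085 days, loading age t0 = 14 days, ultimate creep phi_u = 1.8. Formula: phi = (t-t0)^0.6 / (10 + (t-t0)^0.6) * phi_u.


dt = 1085 - 14 = 1071
phi = 1071^0.6 / (10 + 1071^0.6) * 1.8
= 1.562

1.562


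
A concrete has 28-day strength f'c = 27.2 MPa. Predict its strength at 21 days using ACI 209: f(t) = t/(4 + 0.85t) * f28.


f(21) = 21 / (4 + 0.85 * 21) * 27.2
= 21 / 21.85 * 27.2
= 26.14 MPa

26.14


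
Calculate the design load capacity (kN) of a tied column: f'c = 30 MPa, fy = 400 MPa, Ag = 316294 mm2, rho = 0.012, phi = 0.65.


Ast = rho * Ag = 0.012 * 316294 = 3795.528 mm2
phi*Pn = 0.65 * 0.80 * (0.85 * 30 * (316294 - 3795.528) + 400 * 3795.528) / 1000
= 4933.2 kN

4933.2


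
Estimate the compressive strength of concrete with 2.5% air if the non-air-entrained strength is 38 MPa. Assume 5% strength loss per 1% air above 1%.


Strength loss = (2.5 - 1) * 5 = 7.5%
f'c = 38 * (1 - 7.5/100)
= 35.15 MPa

35.15


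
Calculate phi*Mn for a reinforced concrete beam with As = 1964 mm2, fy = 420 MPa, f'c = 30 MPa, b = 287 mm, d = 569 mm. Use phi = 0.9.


a = As * fy / (0.85 * f'c * b)
= 1964 * 420 / (0.85 * 30 * 287)
= 112.7116 mm
Mn = As * fy * (d - a/2) / 10^6
= 422.8699 kN-m
phi*Mn = 0.9 * 422.8699 = 380.58 kN-m

380.58


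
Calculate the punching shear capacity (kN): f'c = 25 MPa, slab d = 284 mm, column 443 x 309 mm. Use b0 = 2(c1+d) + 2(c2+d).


b0 = 2*(443 + 284) + 2*(309 + 284) = 2640 mm
Vc = 0.33 * sqrt(25) * 2640 * 284 / 1000
= 1237.1 kN

1237.1


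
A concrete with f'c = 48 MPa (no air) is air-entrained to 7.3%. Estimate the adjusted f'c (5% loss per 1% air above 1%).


Strength loss = (7.3 - 1) * 5 = 31.5%
f'c = 48 * (1 - 31.5/100)
= 32.88 MPa

32.88


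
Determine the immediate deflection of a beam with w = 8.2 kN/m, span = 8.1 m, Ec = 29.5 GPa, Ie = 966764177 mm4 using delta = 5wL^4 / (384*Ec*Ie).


Convert: L = 8.1 m = 8100 mm, Ec = 29.5 GPa = 29500 MPa
delta = 5 * 8.2 * 8100^4 / (384 * 29500 * 966764177)
= 16.12 mm

16.12


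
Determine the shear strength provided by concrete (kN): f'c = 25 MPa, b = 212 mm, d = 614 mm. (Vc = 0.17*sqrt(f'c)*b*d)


Vc = 0.17 * sqrt(25) * 212 * 614 / 1000
= 110.64 kN

110.64


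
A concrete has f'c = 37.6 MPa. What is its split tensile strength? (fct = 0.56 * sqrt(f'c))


fct = 0.56 * sqrt(37.6)
= 0.56 * 6.132
= 3.434 MPa

3.434


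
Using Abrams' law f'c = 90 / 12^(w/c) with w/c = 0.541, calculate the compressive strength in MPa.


f'c = 90 / 12^0.541
= 90 / 3.836
= 23.46 MPa

23.46


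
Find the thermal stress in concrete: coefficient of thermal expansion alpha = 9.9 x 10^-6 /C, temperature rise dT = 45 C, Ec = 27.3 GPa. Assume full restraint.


sigma = alpha * dT * Ec
= 9.9e-6 * 45 * 27.3 * 1000
= 12.162 MPa

12.162


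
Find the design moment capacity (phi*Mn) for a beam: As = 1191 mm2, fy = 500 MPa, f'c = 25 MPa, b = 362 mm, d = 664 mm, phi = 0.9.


a = As * fy / (0.85 * f'c * b)
= 1191 * 500 / (0.85 * 25 * 362)
= 77.4131 mm
Mn = As * fy * (d - a/2) / 10^6
= 372.3623 kN-m
phi*Mn = 0.9 * 372.3623 = 335.13 kN-m

335.13


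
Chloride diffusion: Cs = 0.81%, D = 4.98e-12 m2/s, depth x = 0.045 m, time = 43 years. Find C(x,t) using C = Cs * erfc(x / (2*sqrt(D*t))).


t_seconds = 43 * 365.25 * 24 * 3600 = 1356976800.0 s
arg = 0.045 / (2 * sqrt(4.98e-12 * 1356976800.0))
= 0.2737
erfc(0.2737) = 0.6987
C = 0.81 * 0.6987 = 0.5659%

0.5659


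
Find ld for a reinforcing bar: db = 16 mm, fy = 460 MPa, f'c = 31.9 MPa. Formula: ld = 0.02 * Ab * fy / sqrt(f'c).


Ab = pi * 16^2 / 4 = 201.062 mm2
ld = 0.02 * 201.062 * 460 / sqrt(31.9)
= 327.5 mm

327.5


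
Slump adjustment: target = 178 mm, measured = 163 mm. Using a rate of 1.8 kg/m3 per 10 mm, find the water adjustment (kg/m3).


Difference = 178 - 163 = 15 mm
Water adjustment = 15 * 1.8 / 10 = 2.7 kg/m3

2.7


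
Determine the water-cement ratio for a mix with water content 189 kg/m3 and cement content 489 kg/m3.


w/c = water / cement
w/c = 189 / 489 = 0.387

0.387


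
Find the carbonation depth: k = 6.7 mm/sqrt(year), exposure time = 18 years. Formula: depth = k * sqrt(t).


depth = k * sqrt(t)
= 6.7 * sqrt(18)
= 28.43 mm

28.43


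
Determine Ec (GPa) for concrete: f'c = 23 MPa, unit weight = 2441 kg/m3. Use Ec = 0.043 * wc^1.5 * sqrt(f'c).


Ec = 0.043 * 2441^1.5 * sqrt(23) / 1000
= 24.87 GPa

24.87


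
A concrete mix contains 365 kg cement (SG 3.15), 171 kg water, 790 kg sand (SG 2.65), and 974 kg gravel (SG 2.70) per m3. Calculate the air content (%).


Vol cement = 365 / (3.15 * 1000) = 0.115873 m3
Vol water = 171 / 1000 = 0.171 m3
Vol sand = 790 / (2.65 * 1000) = 0.298113 m3
Vol gravel = 974 / (2.70 * 1000) = 0.360741 m3
Total solid + water volume = 0.945727 m3
Air = (1 - 0.945727) * 100 = 5.43%

5.43


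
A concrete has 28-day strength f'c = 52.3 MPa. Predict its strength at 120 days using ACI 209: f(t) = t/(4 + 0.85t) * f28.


f(120) = 120 / (4 + 0.85 * 120) * 52.3
= 120 / 106.0 * 52.3
= 59.21 MPa

59.21


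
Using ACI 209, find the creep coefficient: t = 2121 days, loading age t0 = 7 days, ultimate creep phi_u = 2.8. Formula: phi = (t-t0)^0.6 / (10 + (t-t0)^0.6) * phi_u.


dt = 2121 - 7 = 2114
phi = 2114^0.6 / (10 + 2114^0.6) * 2.8
= 2.543

2.543


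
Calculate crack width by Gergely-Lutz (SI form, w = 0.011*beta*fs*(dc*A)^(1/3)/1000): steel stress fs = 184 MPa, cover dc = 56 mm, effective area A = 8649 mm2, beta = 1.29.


w = 0.011 * beta * fs * (dc * A)^(1/3) / 1000
= 0.011 * 1.29 * 184 * (56 * 8649)^(1/3) / 1000
= 0.205 mm

0.205


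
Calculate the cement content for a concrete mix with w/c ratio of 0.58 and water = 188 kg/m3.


Cement = water / (w/c)
= 188 / 0.58
= 324.1 kg/m3

324.1


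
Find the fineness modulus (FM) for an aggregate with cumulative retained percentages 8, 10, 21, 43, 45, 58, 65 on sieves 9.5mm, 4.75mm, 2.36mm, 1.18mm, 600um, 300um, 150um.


FM = sum(cumulative % retained) / 100
= 250 / 100
= 2.5

2.5


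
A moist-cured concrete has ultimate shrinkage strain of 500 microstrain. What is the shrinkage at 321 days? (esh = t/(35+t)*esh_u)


esh(321) = 321 / (35 + 321) * 500
= 321 / 356 * 500
= 450.8 microstrain

450.8


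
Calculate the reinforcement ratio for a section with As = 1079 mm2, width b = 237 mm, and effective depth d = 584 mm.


rho = As / (b * d)
= 1079 / (237 * 584)
= 0.0078

0.0078


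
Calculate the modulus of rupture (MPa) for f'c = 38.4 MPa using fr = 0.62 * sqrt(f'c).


fr = 0.62 * sqrt(38.4)
= 3.842 MPa

3.842


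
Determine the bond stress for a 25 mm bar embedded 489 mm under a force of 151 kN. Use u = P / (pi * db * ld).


u = P / (pi * db * ld)
= 151 * 1000 / (pi * 25 * 489)
= 3.932 MPa

3.932


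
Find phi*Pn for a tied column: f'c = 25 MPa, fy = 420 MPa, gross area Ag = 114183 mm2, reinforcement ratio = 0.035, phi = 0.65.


Ast = rho * Ag = 0.035 * 114183 = 3996.405 mm2
phi*Pn = 0.65 * 0.80 * (0.85 * 25 * (114183 - 3996.405) + 420 * 3996.405) / 1000
= 2090.38 kN

2090.38


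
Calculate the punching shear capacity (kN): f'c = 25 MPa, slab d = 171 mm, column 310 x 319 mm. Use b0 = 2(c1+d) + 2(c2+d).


b0 = 2*(310 + 171) + 2*(319 + 171) = 1942 mm
Vc = 0.33 * sqrt(25) * 1942 * 171 / 1000
= 547.94 kN

547.94


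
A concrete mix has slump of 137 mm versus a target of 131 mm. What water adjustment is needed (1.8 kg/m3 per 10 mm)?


Difference = 131 - 137 = -6 mm
Water adjustment = -6 * 1.8 / 10 = -1.1 kg/m3

-1.1


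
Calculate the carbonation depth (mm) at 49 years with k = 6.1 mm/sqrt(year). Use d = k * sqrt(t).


depth = k * sqrt(t)
= 6.1 * sqrt(49)
= 42.7 mm

42.7


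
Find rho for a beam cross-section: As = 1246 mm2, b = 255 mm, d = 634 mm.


rho = As / (b * d)
= 1246 / (255 * 634)
= 0.0077

0.0077


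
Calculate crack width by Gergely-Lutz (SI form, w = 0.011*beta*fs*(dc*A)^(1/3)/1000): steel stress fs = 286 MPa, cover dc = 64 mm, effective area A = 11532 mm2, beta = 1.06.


w = 0.011 * beta * fs * (dc * A)^(1/3) / 1000
= 0.011 * 1.06 * 286 * (64 * 11532)^(1/3) / 1000
= 0.301 mm

0.301


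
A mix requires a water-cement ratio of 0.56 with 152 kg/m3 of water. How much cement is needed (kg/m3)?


Cement = water / (w/c)
= 152 / 0.56
= 271.4 kg/m3

271.4


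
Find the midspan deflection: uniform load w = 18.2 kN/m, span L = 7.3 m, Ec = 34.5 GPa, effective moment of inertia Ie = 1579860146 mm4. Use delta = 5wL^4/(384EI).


Convert: L = 7.3 m = 7300 mm, Ec = 34.5 GPa = 34500 MPa
delta = 5 * 18.2 * 7300^4 / (384 * 34500 * 1579860146)
= 12.35 mm

12.35


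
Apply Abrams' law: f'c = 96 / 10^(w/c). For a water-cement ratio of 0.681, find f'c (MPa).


f'c = 96 / 10^0.681
= 96 / 4.797
= 20.01 MPa

20.01


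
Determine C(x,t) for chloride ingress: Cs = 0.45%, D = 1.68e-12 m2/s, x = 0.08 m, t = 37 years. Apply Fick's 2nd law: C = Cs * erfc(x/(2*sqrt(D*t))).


t_seconds = 37 * 365.25 * 24 * 3600 = 1167631200.0 s
arg = 0.08 / (2 * sqrt(1.68e-12 * 1167631200.0))
= 0.9031
erfc(0.9031) = 0.2015
C = 0.45 * 0.2015 = 0.0907%

0.0907


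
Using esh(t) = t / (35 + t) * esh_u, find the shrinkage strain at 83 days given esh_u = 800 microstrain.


esh(83) = 83 / (35 + 83) * 800
= 83 / 118 * 800
= 562.7 microstrain

562.7


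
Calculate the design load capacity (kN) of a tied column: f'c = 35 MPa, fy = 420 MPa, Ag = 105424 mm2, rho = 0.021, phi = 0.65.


Ast = rho * Ag = 0.021 * 105424 = 2213.904 mm2
phi*Pn = 0.65 * 0.80 * (0.85 * 35 * (105424 - 2213.904) + 420 * 2213.904) / 1000
= 2080.18 kN

2080.18


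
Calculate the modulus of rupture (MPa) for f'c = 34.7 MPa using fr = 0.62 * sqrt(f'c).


fr = 0.62 * sqrt(34.7)
= 3.652 MPa

3.652


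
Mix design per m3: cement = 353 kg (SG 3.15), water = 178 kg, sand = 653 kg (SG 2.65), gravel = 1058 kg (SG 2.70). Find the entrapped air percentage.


Vol cement = 353 / (3.15 * 1000) = 0.112063 m3
Vol water = 178 / 1000 = 0.178 m3
Vol sand = 653 / (2.65 * 1000) = 0.246415 m3
Vol gravel = 1058 / (2.70 * 1000) = 0.391852 m3
Total solid + water volume = 0.92833 m3
Air = (1 - 0.92833) * 100 = 7.17%

7.17


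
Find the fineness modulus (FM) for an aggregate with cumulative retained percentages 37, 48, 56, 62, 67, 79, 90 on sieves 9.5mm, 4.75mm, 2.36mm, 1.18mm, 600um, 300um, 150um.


FM = sum(cumulative % retained) / 100
= 439 / 100
= 4.39

4.39


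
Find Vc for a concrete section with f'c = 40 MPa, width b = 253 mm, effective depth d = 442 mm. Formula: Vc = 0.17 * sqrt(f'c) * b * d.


Vc = 0.17 * sqrt(40) * 253 * 442 / 1000
= 120.23 kN

120.23


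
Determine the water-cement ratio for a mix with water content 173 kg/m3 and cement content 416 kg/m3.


w/c = water / cement
w/c = 173 / 416 = 0.416

0.416


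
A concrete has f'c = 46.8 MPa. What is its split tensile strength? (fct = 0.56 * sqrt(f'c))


fct = 0.56 * sqrt(46.8)
= 0.56 * 6.841
= 3.831 MPa

3.831


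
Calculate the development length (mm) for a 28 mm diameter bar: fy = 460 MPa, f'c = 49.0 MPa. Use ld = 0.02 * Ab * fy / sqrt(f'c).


Ab = pi * 28^2 / 4 = 615.752 mm2
ld = 0.02 * 615.752 * 460 / sqrt(49.0)
= 809.3 mm

809.3


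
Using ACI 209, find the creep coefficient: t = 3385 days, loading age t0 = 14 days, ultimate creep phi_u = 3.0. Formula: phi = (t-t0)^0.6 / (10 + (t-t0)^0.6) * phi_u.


dt = 3385 - 14 = 3371
phi = 3371^0.6 / (10 + 3371^0.6) * 3.0
= 2.787

2.787


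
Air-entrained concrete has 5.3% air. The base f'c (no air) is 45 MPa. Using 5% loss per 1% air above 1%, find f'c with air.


Strength loss = (5.3 - 1) * 5 = 21.5%
f'c = 45 * (1 - 21.5/100)
= 35.33 MPa

35.33


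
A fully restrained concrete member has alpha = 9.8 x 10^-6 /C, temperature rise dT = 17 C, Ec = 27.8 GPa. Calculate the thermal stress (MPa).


sigma = alpha * dT * Ec
= 9.8e-6 * 17 * 27.8 * 1000
= 4.631 MPa

4.631


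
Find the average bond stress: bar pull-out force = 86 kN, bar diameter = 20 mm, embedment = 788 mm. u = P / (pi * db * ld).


u = P / (pi * db * ld)
= 86 * 1000 / (pi * 20 * 788)
= 1.737 MPa

1.737


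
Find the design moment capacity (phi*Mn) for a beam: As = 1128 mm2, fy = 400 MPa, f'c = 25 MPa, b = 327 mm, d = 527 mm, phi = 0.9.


a = As * fy / (0.85 * f'c * b)
= 1128 * 400 / (0.85 * 25 * 327)
= 64.9325 mm
Mn = As * fy * (d - a/2) / 10^6
= 223.1336 kN-m
phi*Mn = 0.9 * 223.1336 = 200.82 kN-m

200.82


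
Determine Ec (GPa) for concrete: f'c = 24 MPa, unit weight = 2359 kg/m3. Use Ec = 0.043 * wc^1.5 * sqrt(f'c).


Ec = 0.043 * 2359^1.5 * sqrt(24) / 1000
= 24.14 GPa

24.14


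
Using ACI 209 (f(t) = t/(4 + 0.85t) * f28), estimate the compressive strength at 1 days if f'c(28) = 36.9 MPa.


f(1) = 1 / (4 + 0.85 * 1) * 36.9
= 1 / 4.85 * 36.9
= 7.61 MPa

7.61


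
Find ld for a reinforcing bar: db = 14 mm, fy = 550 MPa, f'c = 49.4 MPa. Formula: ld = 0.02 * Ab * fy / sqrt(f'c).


Ab = pi * 14^2 / 4 = 153.938 mm2
ld = 0.02 * 153.938 * 550 / sqrt(49.4)
= 240.9 mm

240.9


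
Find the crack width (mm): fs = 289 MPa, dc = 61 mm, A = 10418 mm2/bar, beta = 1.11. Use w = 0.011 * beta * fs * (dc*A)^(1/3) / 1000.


w = 0.011 * beta * fs * (dc * A)^(1/3) / 1000
= 0.011 * 1.11 * 289 * (61 * 10418)^(1/3) / 1000
= 0.303 mm

0.303


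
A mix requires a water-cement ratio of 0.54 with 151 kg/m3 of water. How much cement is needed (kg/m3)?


Cement = water / (w/c)
= 151 / 0.54
= 279.6 kg/m3

279.6


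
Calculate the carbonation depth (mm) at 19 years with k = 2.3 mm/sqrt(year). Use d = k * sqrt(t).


depth = k * sqrt(t)
= 2.3 * sqrt(19)
= 10.03 mm

10.03


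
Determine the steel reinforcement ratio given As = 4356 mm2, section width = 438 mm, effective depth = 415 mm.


rho = As / (b * d)
= 4356 / (438 * 415)
= 0.024

0.024


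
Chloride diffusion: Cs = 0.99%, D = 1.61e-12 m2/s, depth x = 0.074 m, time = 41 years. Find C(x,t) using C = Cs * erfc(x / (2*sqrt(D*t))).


t_seconds = 41 * 365.25 * 24 * 3600 = 1293861600.0 s
arg = 0.074 / (2 * sqrt(1.61e-12 * 1293861600.0))
= 0.8107
erfc(0.8107) = 0.2516
C = 0.99 * 0.2516 = 0.2491%

0.2491


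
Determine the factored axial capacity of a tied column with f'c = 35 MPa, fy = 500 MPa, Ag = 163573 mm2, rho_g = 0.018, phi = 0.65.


Ast = rho * Ag = 0.018 * 163573 = 2944.314 mm2
phi*Pn = 0.65 * 0.80 * (0.85 * 35 * (163573 - 2944.314) + 500 * 2944.314) / 1000
= 3250.45 kN

3250.45


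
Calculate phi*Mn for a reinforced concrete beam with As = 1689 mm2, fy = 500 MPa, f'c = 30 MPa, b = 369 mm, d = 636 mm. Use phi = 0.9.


a = As * fy / (0.85 * f'c * b)
= 1689 * 500 / (0.85 * 30 * 369)
= 89.7497 mm
Mn = As * fy * (d - a/2) / 10^6
= 499.2052 kN-m
phi*Mn = 0.9 * 499.2052 = 449.28 kN-m

449.28


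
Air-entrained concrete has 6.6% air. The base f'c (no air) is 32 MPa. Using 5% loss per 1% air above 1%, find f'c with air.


Strength loss = (6.6 - 1) * 5 = 28.0%
f'c = 32 * (1 - 28.0/100)
= 23.04 MPa

23.04


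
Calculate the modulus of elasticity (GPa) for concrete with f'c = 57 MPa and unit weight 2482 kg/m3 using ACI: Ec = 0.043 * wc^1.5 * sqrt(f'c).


Ec = 0.043 * 2482^1.5 * sqrt(57) / 1000
= 40.14 GPa

40.14


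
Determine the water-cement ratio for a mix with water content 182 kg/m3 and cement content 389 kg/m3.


w/c = water / cement
w/c = 182 / 389 = 0.468

0.468


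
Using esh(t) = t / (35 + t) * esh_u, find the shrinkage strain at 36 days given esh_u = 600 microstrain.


esh(36) = 36 / (35 + 36) * 600
= 36 / 71 * 600
= 304.2 microstrain

304.2


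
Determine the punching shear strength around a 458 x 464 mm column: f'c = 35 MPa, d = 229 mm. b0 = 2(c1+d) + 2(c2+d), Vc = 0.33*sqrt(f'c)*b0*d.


b0 = 2*(458 + 229) + 2*(464 + 229) = 2760 mm
Vc = 0.33 * sqrt(35) * 2760 * 229 / 1000
= 1233.94 kN

1233.94


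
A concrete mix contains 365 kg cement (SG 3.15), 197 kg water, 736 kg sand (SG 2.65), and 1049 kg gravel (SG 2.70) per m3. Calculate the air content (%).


Vol cement = 365 / (3.15 * 1000) = 0.115873 m3
Vol water = 197 / 1000 = 0.197 m3
Vol sand = 736 / (2.65 * 1000) = 0.277736 m3
Vol gravel = 1049 / (2.70 * 1000) = 0.388519 m3
Total solid + water volume = 0.979127 m3
Air = (1 - 0.979127) * 100 = 2.09%

2.09


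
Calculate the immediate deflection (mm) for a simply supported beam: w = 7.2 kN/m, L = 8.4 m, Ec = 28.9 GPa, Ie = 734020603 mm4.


Convert: L = 8.4 m = 8400 mm, Ec = 28.9 GPa = 28900 MPa
delta = 5 * 7.2 * 8400^4 / (384 * 28900 * 734020603)
= 22.0 mm

22.0


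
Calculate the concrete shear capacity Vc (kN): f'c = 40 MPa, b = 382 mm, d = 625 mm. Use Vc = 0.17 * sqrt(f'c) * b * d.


Vc = 0.17 * sqrt(40) * 382 * 625 / 1000
= 256.7 kN

256.7


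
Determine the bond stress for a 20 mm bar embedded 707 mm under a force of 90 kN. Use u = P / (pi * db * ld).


u = P / (pi * db * ld)
= 90 * 1000 / (pi * 20 * 707)
= 2.026 MPa

2.026


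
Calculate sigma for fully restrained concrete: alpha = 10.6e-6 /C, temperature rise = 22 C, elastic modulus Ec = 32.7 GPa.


sigma = alpha * dT * Ec
= 10.6e-6 * 22 * 32.7 * 1000
= 7.626 MPa

7.626


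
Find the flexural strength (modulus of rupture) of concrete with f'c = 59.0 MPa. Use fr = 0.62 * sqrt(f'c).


fr = 0.62 * sqrt(59.0)
= 4.762 MPa

4.762


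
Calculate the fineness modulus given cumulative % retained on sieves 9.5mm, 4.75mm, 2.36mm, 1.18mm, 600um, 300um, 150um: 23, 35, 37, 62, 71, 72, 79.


FM = sum(cumulative % retained) / 100
= 379 / 100
= 3.79

3.79


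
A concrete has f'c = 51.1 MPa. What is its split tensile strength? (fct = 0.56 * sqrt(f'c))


fct = 0.56 * sqrt(51.1)
= 0.56 * 7.148
= 4.003 MPa

4.003


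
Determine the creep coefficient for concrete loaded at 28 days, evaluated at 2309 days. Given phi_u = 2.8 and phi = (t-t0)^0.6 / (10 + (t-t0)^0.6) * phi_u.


dt = 2309 - 28 = 2281
phi = 2281^0.6 / (10 + 2281^0.6) * 2.8
= 2.553

2.553


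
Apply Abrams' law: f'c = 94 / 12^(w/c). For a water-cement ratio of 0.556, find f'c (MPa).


f'c = 94 / 12^0.556
= 94 / 3.981
= 23.61 MPa

23.61


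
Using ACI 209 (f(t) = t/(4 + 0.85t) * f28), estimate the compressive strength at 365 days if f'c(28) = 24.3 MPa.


f(365) = 365 / (4 + 0.85 * 365) * 24.3
= 365 / 314.25 * 24.3
= 28.22 MPa

28.22


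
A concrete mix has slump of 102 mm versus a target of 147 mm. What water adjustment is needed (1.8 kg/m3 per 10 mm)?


Difference = 147 - 102 = 45 mm
Water adjustment = 45 * 1.8 / 10 = 8.1 kg/m3

8.1


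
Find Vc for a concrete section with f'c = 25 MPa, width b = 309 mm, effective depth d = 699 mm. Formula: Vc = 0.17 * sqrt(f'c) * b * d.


Vc = 0.17 * sqrt(25) * 309 * 699 / 1000
= 183.59 kN

183.59


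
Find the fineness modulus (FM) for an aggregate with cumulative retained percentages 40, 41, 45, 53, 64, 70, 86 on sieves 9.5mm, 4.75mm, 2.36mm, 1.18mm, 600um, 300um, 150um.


FM = sum(cumulative % retained) / 100
= 399 / 100
= 3.99

3.99


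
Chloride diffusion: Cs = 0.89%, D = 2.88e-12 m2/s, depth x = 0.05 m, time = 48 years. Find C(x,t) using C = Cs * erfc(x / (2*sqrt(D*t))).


t_seconds = 48 * 365.25 * 24 * 3600 = 1514764800.0 s
arg = 0.05 / (2 * sqrt(2.88e-12 * 1514764800.0))
= 0.3785
erfc(0.3785) = 0.5925
C = 0.89 * 0.5925 = 0.5273%

0.5273


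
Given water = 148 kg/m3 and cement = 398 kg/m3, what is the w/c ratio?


w/c = water / cement
w/c = 148 / 398 = 0.372

0.372


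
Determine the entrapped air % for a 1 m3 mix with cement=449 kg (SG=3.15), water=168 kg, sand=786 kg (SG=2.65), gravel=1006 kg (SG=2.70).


Vol cement = 449 / (3.15 * 1000) = 0.14254 m3
Vol water = 168 / 1000 = 0.168 m3
Vol sand = 786 / (2.65 * 1000) = 0.296604 m3
Vol gravel = 1006 / (2.70 * 1000) = 0.372593 m3
Total solid + water volume = 0.979736 m3
Air = (1 - 0.979736) * 100 = 2.03%

2.03


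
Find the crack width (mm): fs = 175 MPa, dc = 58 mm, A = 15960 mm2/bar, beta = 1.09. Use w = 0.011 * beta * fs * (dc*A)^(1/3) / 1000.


w = 0.011 * beta * fs * (dc * A)^(1/3) / 1000
= 0.011 * 1.09 * 175 * (58 * 15960)^(1/3) / 1000
= 0.204 mm

0.204


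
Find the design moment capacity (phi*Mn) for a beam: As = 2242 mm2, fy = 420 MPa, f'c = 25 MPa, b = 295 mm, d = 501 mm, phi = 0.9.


a = As * fy / (0.85 * f'c * b)
= 2242 * 420 / (0.85 * 25 * 295)
= 150.2118 mm
Mn = As * fy * (d - a/2) / 10^6
= 401.0389 kN-m
phi*Mn = 0.9 * 401.0389 = 360.94 kN-m

360.94


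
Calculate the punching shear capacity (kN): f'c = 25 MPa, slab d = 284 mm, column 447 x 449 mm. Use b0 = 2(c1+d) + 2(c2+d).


b0 = 2*(447 + 284) + 2*(449 + 284) = 2928 mm
Vc = 0.33 * sqrt(25) * 2928 * 284 / 1000
= 1372.06 kN

1372.06


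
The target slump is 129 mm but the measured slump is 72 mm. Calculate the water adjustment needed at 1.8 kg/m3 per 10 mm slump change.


Difference = 129 - 72 = 57 mm
Water adjustment = 57 * 1.8 / 10 = 10.3 kg/m3

10.3


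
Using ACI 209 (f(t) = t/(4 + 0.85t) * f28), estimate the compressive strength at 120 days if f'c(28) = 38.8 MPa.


f(120) = 120 / (4 + 0.85 * 120) * 38.8
= 120 / 106.0 * 38.8
= 43.92 MPa

43.92


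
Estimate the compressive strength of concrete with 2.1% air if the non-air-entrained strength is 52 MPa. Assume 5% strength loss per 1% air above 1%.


Strength loss = (2.1 - 1) * 5 = 5.5%
f'c = 52 * (1 - 5.5/100)
= 49.14 MPa

49.14


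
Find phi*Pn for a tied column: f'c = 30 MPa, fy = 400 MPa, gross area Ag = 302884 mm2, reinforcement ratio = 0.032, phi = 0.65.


Ast = rho * Ag = 0.032 * 302884 = 9692.288 mm2
phi*Pn = 0.65 * 0.80 * (0.85 * 30 * (302884 - 9692.288) + 400 * 9692.288) / 1000
= 5903.72 kN

5903.72


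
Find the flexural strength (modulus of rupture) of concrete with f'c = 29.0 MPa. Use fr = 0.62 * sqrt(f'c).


fr = 0.62 * sqrt(29.0)
= 3.339 MPa

3.339


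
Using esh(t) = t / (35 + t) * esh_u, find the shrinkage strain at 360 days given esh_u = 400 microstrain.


esh(360) = 360 / (35 + 360) * 400
= 360 / 395 * 400
= 364.6 microstrain

364.6


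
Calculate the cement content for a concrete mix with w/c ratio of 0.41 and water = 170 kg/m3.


Cement = water / (w/c)
= 170 / 0.41
= 414.6 kg/m3

414.6


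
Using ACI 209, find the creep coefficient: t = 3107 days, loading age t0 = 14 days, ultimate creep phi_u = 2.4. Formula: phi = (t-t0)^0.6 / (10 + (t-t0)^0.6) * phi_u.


dt = 3107 - 14 = 3093
phi = 3093^0.6 / (10 + 3093^0.6) * 2.4
= 2.221

2.221


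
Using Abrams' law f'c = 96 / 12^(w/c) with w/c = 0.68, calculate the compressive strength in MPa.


f'c = 96 / 12^0.68
= 96 / 5.418
= 17.72 MPa

17.72


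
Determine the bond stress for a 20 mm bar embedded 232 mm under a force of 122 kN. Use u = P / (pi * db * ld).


u = P / (pi * db * ld)
= 122 * 1000 / (pi * 20 * 232)
= 8.369 MPa

8.369


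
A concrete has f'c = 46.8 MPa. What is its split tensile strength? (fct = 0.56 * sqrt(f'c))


fct = 0.56 * sqrt(46.8)
= 0.56 * 6.841
= 3.831 MPa

3.831


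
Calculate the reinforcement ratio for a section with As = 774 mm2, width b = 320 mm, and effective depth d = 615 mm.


rho = As / (b * d)
= 774 / (320 * 615)
= 0.0039

0.0039


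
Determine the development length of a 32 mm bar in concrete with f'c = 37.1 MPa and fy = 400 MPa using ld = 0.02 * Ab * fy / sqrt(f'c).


Ab = pi * 32^2 / 4 = 804.248 mm2
ld = 0.02 * 804.248 * 400 / sqrt(37.1)
= 1056.3 mm

1056.3


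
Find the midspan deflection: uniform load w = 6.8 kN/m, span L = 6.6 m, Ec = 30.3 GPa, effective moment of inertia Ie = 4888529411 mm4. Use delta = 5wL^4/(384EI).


Convert: L = 6.6 m = 6600 mm, Ec = 30.3 GPa = 30300 MPa
delta = 5 * 6.8 * 6600^4 / (384 * 30300 * 4888529411)
= 1.13 mm

1.13


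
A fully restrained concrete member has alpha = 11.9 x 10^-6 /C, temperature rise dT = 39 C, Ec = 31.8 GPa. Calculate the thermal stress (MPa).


sigma = alpha * dT * Ec
= 11.9e-6 * 39 * 31.8 * 1000
= 14.758 MPa

14.758


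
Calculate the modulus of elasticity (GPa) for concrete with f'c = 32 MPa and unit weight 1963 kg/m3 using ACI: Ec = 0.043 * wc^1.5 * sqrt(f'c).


Ec = 0.043 * 1963^1.5 * sqrt(32) / 1000
= 21.16 GPa

21.16
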